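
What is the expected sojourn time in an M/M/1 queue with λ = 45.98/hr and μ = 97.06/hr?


W = 1/(μ−λ) = 1/(97.06 − 45.98) = 1/51.08 = 0.01958 hr

Final: 0.01958 hr


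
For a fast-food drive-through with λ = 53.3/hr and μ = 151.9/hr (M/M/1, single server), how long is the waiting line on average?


ρ = 53.3/151.9 = 0.3509
Lq = ρ²/(1−ρ) = 0.1231/0.6491 = 0.1897

Final: 0.1897


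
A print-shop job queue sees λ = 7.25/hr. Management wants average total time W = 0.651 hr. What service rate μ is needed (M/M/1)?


W = 1/(μ−λ) ⇒ μ − λ = 1/W = 1/0.651 = 1.5361
μ = λ + 1/W = 7.25 + 1.5361 = 8.7861 per hr

Final: 8.7861 /hr


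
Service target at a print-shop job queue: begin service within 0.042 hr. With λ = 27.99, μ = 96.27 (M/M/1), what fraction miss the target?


ρ = 27.99/96.27 = 0.2907
P(Wq > t) = ρ·e^{−(μ−λ)t} = 0.2907·e^{−2.8678}
= 0.2907·0.056826 = 0.016522

Final: 0.016522


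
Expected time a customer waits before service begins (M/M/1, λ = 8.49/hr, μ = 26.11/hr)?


ρ = 8.49/26.11 = 0.3252
Wq = ρ/(μ−λ) = 0.3252/(26.11 − 8.49) = 0.3252/17.62 = 0.01845 hr

Final: 0.01845 hr


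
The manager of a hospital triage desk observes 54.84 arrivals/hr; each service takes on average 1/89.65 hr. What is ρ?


ρ = λ/μ = 54.84/89.65 = 0.6117

Final: 0.6117


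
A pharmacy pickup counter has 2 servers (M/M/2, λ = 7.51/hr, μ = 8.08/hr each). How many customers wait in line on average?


a = λ/μ = 0.9295; ρ = a/2 = 0.4647
P₀ = 0.365441
Lq = P₀·a^c·ρ / (c!·(1−ρ)²) = 0.365441·0.86389·0.4647/(2·0.28652)
= 0.25603

Final: 0.25603


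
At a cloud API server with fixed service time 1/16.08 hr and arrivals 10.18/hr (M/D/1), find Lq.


ρ = 10.18/16.08 = 0.6331
M/D/1: Lq = ρ²/(2(1−ρ)) = 0.4008/(2·0.3669) = 0.54617

Final: 0.54617


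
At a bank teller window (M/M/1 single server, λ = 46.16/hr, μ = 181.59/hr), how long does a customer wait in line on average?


ρ = 46.16/181.59 = 0.2542
Wq = ρ/(μ−λ) = 0.2542/(181.59 − 46.16) = 0.2542/135.43 = 0.001877 hr

Final: 0.001877 hr


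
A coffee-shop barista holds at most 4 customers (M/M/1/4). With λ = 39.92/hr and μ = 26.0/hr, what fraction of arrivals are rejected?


ρ = λ/μ = 39.92/26.0 = 1.5354
P_K = (1−ρ)ρ^K/(1−ρ^(K+1)) = (-0.5354·5.557363)/(1 − 8.532689)
= -2.975326/-7.532689 = 0.394989

Final: 0.394989


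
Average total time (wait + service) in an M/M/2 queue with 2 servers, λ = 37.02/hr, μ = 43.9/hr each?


a = 0.8433; ρ = 0.4216; P₀ = 0.406826
Lq = P₀·a^c·ρ/(c!(1−ρ)²) = 0.18233
Wq = Lq/λ = 0.18233/37.02 = 0.004925 hr
W = Wq + 1/μ = 0.004925 + 0.02278 = 0.02770 hr

Final: 0.02770 hr


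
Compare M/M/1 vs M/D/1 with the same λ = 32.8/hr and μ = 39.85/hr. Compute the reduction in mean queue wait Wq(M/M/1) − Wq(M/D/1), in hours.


ρ = 32.8/39.85 = 0.8231
Wq(M/M/1) = ρ/(μ−λ) = 0.8231/7.05 = 0.11675 hr
Wq(M/D/1) = ρ/(2(μ−λ)) = 0.05837 hr
Savings = 0.11675 − 0.05837 = 0.05837 hr

Final: 0.05837 hr


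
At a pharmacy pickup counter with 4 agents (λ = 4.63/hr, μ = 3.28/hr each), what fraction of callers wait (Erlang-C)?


a = λ/μ = 1.4116; ρ = a/4 = 0.3529
P₀ = 0.241996 (from M/M/c formula)
C(c,a) = [a^c/(c!(1−ρ))]·P₀ = [3.97035/(24·0.6471)]·0.241996
= 0.25565·0.241996 = 0.061866

Final: 0.061866


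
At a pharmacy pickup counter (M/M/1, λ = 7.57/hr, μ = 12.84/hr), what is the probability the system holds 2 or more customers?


ρ = 7.57/12.84 = 0.5896
P(N ≥ n) = ρ^n = 0.5896^2 = 0.347586

Final: 0.347586


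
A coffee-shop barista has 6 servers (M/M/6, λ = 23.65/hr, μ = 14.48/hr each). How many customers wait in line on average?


a = λ/μ = 1.6333; ρ = a/6 = 0.2722
P₀ = 0.195203
Lq = P₀·a^c·ρ / (c!·(1−ρ)²) = 0.195203·18.98347·0.2722/(720·0.52967)
= 0.002645

Final: 0.002645


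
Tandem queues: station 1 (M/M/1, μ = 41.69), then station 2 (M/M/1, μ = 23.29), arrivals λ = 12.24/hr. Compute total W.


Each node sees arrival rate λ = 12.24/hr (tandem ⇒ throughput preserved).
W₁ = 1/(μ₁−λ) = 1/(41.69−12.24) = 0.03396 hr
W₂ = 1/(μ₂−λ) = 1/(23.29−12.24) = 0.09050 hr
W_total = W₁ + W₂ = 0.03396 + 0.09050 = 0.12445 hr

Final: 0.12445 hr


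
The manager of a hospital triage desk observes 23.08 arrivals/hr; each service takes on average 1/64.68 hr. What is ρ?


ρ = λ/μ = 23.08/64.68 = 0.3568

Final: 0.3568


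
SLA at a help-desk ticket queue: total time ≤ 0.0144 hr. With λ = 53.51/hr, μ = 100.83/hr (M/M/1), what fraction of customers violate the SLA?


W ~ Exponential(μ−λ) for M/M/1.
μ − λ = 100.83 − 53.51 = 47.3200
P(W > t) = e^{−(μ−λ)t} = e^{−0.6814} = 0.505904

Final: 0.505904


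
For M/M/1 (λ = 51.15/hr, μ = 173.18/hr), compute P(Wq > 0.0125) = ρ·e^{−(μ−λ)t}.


ρ = 51.15/173.18 = 0.2954
P(Wq > t) = ρ·e^{−(μ−λ)t} = 0.2954·e^{−1.5254}
= 0.2954·0.217539 = 0.064252

Final: 0.064252


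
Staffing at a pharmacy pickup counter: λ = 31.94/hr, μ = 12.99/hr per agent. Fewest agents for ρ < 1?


Stability requires cμ > λ ⇔ c > λ/μ.
λ/μ = 31.94/12.99 = 2.4588
Minimum integer c = ⌊2.4588⌋ + 1 = 3
Check: 3·12.99 = 38.97 > 31.94, while 2·12.99 = 25.98 ≤ 31.94

Final: 3 servers


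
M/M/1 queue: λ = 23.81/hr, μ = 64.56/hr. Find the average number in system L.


ρ = λ/μ = 23.81/64.56 = 0.3688
L = ρ/(1−ρ) = 0.3688/(1 − 0.3688) = 0.3688/0.6312 = 0.5843

Final: 0.5843


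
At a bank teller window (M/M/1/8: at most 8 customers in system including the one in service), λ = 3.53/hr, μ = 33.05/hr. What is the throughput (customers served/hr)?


ρ = 0.1068; P_K = (1−ρ)ρ^8/(1−ρ^9) = 0.00000001513
λ_eff = λ(1 − P_K) = 3.53·(1 − 0.00000001513) = 3.53·1.000000 = 3.5300 /hr

Final: 3.5300 /hr


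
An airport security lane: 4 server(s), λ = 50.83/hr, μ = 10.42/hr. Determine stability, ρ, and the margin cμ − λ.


Total capacity cμ = 4·10.42 = 41.68/hr
ρ = λ/(cμ) = 50.83/41.68 = 1.2195
Stable ⇔ ρ < 1: NO
Spare capacity = cμ − λ = 41.68 − 50.83 = -9.15/hr

Final: ρ = 1.2195; unstable; margin = -9.15/hr


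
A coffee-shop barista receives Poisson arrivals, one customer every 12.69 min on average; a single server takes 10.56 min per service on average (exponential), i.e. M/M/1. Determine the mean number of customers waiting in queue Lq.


λ = 60/12.69 = 4.7281 /hr
μ = 60/10.56 = 5.6818 /hr
ρ = λ/μ = 4.7281/5.6818 = 0.8322
Lq = ρ²/(1−ρ) = 0.6925/0.1678 = 4.1256

Final: 4.1256


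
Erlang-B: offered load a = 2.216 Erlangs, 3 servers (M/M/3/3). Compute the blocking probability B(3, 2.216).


B(c,a) = (a^c/c!) / Σ_{k=0}^{c} a^k/k!
a^3/3! = 1.813669
Σ terms (k=0..3): 1.00000 + 2.21600 + 2.45533 + 1.81367 = 7.484997
B = 1.813669/7.484997 = 0.242307

Final: 0.242307


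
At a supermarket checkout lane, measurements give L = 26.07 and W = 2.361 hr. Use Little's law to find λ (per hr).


λ = L/W = 26.07/2.361 = 11.0419 /hr

Final: 11.0419 /hr


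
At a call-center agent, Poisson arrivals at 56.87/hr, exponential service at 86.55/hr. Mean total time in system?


W = 1/(μ−λ) = 1/(86.55 − 56.87) = 1/29.68 = 0.03369 hr

Final: 0.03369 hr


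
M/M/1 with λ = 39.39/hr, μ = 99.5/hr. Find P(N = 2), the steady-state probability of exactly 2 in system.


ρ = 39.39/99.5 = 0.3959
P_n = (1−ρ)·ρ^n = (1 − 0.3959)·0.3959^2 = 0.6041·0.156720 = 0.094678

Final: 0.094678


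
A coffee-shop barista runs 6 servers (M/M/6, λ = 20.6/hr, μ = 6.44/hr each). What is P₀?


a = λ/μ = 20.6/6.44 = 3.1988; ρ = a/c = 0.5331
Σ_{k=0}^{5} a^k/k! (terms k=0..5) = 1.00000 + 3.19876 + 5.11603 + 5.45498 + 4.36229 + 2.79078 = 21.92282
Tail: a^6/(6!(1−ρ)) = 1071.24330/(720·0.4669) = 3.18681
P₀ = 1/(21.92282 + 3.18681) = 1/25.10964 = 0.039825

Final: 0.039825


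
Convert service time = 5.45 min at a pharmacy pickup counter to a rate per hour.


μ = 1/(service time) in consistent units.
1 hour = 60 min, so μ = 60/5.45 = 11.0092 per hour

Final: 11.0092 /hr


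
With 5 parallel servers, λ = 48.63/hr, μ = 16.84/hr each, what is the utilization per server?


ρ = λ/(cμ) = 48.63/(5·16.84) = 48.63/84.20 = 0.5776

Final: 0.5776


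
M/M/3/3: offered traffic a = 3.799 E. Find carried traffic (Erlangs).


B(3,3.799) = 0.431994 (Erlang-B)
Carried load = a(1 − B) = 3.799·(1 − 0.431994) = 3.799·0.568006 = 2.1579 E

Final: 2.1579 Erlangs


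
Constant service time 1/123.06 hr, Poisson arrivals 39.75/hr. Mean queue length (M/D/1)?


ρ = 39.75/123.06 = 0.3230
M/D/1: Lq = ρ²/(2(1−ρ)) = 0.1043/(2·0.6770) = 0.07706

Final: 0.07706


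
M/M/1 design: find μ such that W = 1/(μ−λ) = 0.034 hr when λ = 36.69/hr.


W = 1/(μ−λ) ⇒ μ − λ = 1/W = 1/0.034 = 29.4118
μ = λ + 1/W = 36.69 + 29.4118 = 66.1018 per hr

Final: 66.1018 /hr


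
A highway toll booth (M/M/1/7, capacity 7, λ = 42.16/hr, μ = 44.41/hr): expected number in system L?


ρ = 42.16/44.41 = 0.9493
L = ρ[1 − (K+1)ρ^K + Kρ^(K+1)] / [(1−ρ)(1−ρ^(K+1))]
Numerator: 0.9493·(1 − 8·0.694926 + 7·0.659718) = 0.055648
Denominator: (0.05066)·(0.340282) = 0.017240
L = 0.055648/0.017240 = 3.2278

Final: 3.2278


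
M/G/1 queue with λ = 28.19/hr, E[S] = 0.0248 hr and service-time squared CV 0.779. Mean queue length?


ρ = λ·E[S] = 28.19·0.0248 = 0.6991
Lq = ρ²(1+C_s²)/(2(1−ρ)) = 0.4888·(1+0.779)/(2·0.3009)
= 0.4888·1.7790/0.6018 = 1.44489

Final: 1.44489


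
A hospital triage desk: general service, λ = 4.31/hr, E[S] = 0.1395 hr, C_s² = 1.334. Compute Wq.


ρ = λ·E[S] = 4.31·0.1395 = 0.6012
E[S²] = E[S]²(1+C_s²) = 0.1395²·(1+1.334) = 0.045420
Wq = λ·E[S²]/(2(1−ρ)) = 4.31·0.045420/(2·0.3988) = 0.24547 hr

Final: 0.24547 hr


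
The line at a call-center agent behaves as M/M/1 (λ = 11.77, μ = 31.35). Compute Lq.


ρ = 11.77/31.35 = 0.3754
Lq = ρ²/(1−ρ) = 0.1410/0.6246 = 0.2257

Final: 0.2257


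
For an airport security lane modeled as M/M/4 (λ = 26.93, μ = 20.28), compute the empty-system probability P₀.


a = λ/μ = 26.93/20.28 = 1.3279; ρ = a/c = 0.3320
Σ_{k=0}^{3} a^k/k! (terms k=0..3) = 1.00000 + 1.32791 + 0.88167 + 0.39026 = 3.59984
Tail: a^4/(4!(1−ρ)) = 3.10938/(24·0.6680) = 0.19394
P₀ = 1/(3.59984 + 0.19394) = 1/3.79378 = 0.263589

Final: 0.263589


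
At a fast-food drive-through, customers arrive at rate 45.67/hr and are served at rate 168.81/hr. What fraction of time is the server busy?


ρ = λ/μ = 45.67/168.81 = 0.2705

Final: 0.2705


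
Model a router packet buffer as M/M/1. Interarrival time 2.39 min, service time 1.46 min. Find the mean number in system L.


λ = 60/2.39 = 25.1046 /hr
μ = 60/1.46 = 41.0959 /hr
ρ = λ/μ = 25.1046/41.0959 = 0.6109
L = ρ/(1−ρ) = 0.6109/0.3891 = 1.5699

Final: 1.5699


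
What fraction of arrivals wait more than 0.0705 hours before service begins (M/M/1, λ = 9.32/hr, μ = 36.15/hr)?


ρ = 9.32/36.15 = 0.2578
P(Wq > t) = ρ·e^{−(μ−λ)t} = 0.2578·e^{−1.8915}
= 0.2578·0.150843 = 0.038890

Final: 0.038890


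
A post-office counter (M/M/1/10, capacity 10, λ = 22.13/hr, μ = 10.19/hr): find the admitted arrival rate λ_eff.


ρ = 2.1717; P_K = (1−ρ)ρ^10/(1−ρ^11) = 0.539646
λ_eff = λ(1 − P_K) = 22.13·(1 − 0.539646) = 22.13·0.460354 = 10.1876 /hr

Final: 10.1876 /hr


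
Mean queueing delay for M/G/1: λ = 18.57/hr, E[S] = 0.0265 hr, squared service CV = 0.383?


ρ = λ·E[S] = 18.57·0.0265 = 0.4921
E[S²] = E[S]²(1+C_s²) = 0.0265²·(1+0.383) = 0.0009712
Wq = λ·E[S²]/(2(1−ρ)) = 18.57·0.0009712/(2·0.5079) = 0.01776 hr

Final: 0.01776 hr


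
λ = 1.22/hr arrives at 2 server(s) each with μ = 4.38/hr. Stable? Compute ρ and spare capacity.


Total capacity cμ = 2·4.38 = 8.76/hr
ρ = λ/(cμ) = 1.22/8.76 = 0.1393
Stable ⇔ ρ < 1: YES
Spare capacity = cμ − λ = 8.76 − 1.22 = 7.54/hr

Final: ρ = 0.1393; stable; margin = 7.54/hr


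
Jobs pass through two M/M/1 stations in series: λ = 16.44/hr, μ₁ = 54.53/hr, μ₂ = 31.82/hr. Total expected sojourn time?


Each node sees arrival rate λ = 16.44/hr (tandem ⇒ throughput preserved).
W₁ = 1/(μ₁−λ) = 1/(54.53−16.44) = 0.02625 hr
W₂ = 1/(μ₂−λ) = 1/(31.82−16.44) = 0.06502 hr
W_total = W₁ + W₂ = 0.02625 + 0.06502 = 0.09127 hr

Final: 0.09127 hr


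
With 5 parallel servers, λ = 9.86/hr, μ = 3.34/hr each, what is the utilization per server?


ρ = λ/(cμ) = 9.86/(5·3.34) = 9.86/16.70 = 0.5904

Final: 0.5904


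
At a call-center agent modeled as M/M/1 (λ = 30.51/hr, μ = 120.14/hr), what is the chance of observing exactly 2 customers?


ρ = 30.51/120.14 = 0.2540
P_n = (1−ρ)·ρ^n = (1 − 0.2540)·0.2540^2 = 0.7460·0.064492 = 0.048114

Final: 0.048114


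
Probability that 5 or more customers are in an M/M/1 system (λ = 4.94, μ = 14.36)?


ρ = 4.94/14.36 = 0.3440
P(N ≥ n) = ρ^n = 0.3440^5 = 0.004818

Final: 0.004818


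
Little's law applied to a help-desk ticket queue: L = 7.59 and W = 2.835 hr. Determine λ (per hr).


λ = L/W = 7.59/2.835 = 2.6772 /hr

Final: 2.6772 /hr


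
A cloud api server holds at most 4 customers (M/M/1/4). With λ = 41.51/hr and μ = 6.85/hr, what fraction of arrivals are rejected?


ρ = λ/μ = 41.51/6.85 = 6.0599
P_K = (1−ρ)ρ^K/(1−ρ^(K+1)) = (-5.0599·1348.492848)/(1 − 8171.669801)
= -6823.176952/-8170.669801 = 0.835082

Final: 0.835082


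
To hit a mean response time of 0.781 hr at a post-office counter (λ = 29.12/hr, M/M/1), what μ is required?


W = 1/(μ−λ) ⇒ μ − λ = 1/W = 1/0.781 = 1.2804
μ = λ + 1/W = 29.12 + 1.2804 = 30.4004 per hr

Final: 30.4004 /hr


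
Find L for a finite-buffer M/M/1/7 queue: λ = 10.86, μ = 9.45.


ρ = 10.86/9.45 = 1.1492
L = ρ[1 − (K+1)ρ^K + Kρ^(K+1)] / [(1−ρ)(1−ρ^(K+1))]
Numerator: 1.1492·(1 − 8·2.647196 + 7·3.042175) = 1.284414
Denominator: (-0.1492)·(-2.042175) = 0.304705
L = 1.284414/0.304705 = 4.2153

Final: 4.2153


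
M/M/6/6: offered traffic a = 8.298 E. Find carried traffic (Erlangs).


B(6,8.298) = 0.405645 (Erlang-B)
Carried load = a(1 − B) = 8.298·(1 − 0.405645) = 8.298·0.594355 = 4.9320 E

Final: 4.9320 Erlangs


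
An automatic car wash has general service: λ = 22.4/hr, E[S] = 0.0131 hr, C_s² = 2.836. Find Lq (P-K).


ρ = λ·E[S] = 22.4·0.0131 = 0.2934
Lq = ρ²(1+C_s²)/(2(1−ρ)) = 0.08611·(1+2.836)/(2·0.7066)
= 0.08611·3.8360/1.4131 = 0.23374

Final: 0.23374


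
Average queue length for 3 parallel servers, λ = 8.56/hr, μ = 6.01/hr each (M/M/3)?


a = λ/μ = 1.4243; ρ = a/3 = 0.4748
P₀ = 0.229598
Lq = P₀·a^c·ρ / (c!·(1−ρ)²) = 0.229598·2.88933·0.4748/(6·0.27587)
= 0.19028

Final: 0.19028


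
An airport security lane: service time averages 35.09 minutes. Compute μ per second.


μ = 1/(service time) in consistent units.
1 second = 0.0166667 min, so μ = 0.0166667/35.09 = 0.0004750 per second

Final: 0.0004750 /sec


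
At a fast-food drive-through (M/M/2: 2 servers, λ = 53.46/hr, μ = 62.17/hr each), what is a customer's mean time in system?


a = 0.8599; ρ = 0.4300; P₀ = 0.398650
Lq = P₀·a^c·ρ/(c!(1−ρ)²) = 0.19501
Wq = Lq/λ = 0.19501/53.46 = 0.003648 hr
W = Wq + 1/μ = 0.003648 + 0.01608 = 0.01973 hr

Final: 0.01973 hr


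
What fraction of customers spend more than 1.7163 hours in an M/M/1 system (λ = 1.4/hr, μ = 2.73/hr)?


W ~ Exponential(μ−λ) for M/M/1.
μ − λ = 2.73 − 1.4 = 1.3300
P(W > t) = e^{−(μ−λ)t} = e^{−2.2827} = 0.102011

Final: 0.102011


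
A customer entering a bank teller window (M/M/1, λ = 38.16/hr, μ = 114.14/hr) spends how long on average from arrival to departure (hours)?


W = 1/(μ−λ) = 1/(114.14 − 38.16) = 1/75.98 = 0.01316 hr

Final: 0.01316 hr


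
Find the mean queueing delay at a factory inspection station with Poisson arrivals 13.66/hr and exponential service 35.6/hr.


ρ = 13.66/35.6 = 0.3837
Wq = ρ/(μ−λ) = 0.3837/(35.6 − 13.66) = 0.3837/21.94 = 0.01749 hr

Final: 0.01749 hr


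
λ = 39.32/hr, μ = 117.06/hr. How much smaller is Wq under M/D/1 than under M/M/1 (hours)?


ρ = 39.32/117.06 = 0.3359
Wq(M/M/1) = ρ/(μ−λ) = 0.3359/77.74 = 0.004321 hr
Wq(M/D/1) = ρ/(2(μ−λ)) = 0.002160 hr
Savings = 0.004321 − 0.002160 = 0.002160 hr

Final: 0.002160 hr


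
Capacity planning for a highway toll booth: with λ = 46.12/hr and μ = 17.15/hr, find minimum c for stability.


Stability requires cμ > λ ⇔ c > λ/μ.
λ/μ = 46.12/17.15 = 2.6892
Minimum integer c = ⌊2.6892⌋ + 1 = 3
Check: 3·17.15 = 51.45 > 46.12, while 2·17.15 = 34.30 ≤ 46.12

Final: 3 servers


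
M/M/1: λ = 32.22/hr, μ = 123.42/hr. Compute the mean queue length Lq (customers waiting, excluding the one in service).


ρ = 32.22/123.42 = 0.2611
Lq = ρ²/(1−ρ) = 0.06815/0.7389 = 0.09223

Final: 0.09223


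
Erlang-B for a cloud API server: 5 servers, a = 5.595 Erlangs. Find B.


B(c,a) = (a^c/c!) / Σ_{k=0}^{c} a^k/k!
a^5/5! = 45.689795
Σ terms (k=0..5): 1.00000 + 5.59500 + 15.65201 + 29.19100 + 40.83092 + 45.68979 = 137.958727
B = 45.689795/137.958727 = 0.331185

Final: 0.331185


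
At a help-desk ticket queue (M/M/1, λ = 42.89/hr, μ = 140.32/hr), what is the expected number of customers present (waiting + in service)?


ρ = λ/μ = 42.89/140.32 = 0.3057
L = ρ/(1−ρ) = 0.3057/(1 − 0.3057) = 0.3057/0.6943 = 0.4402

Final: 0.4402


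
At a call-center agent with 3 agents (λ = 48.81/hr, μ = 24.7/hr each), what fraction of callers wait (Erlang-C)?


a = λ/μ = 1.9761; ρ = a/3 = 0.6587
P₀ = 0.114982 (from M/M/c formula)
C(c,a) = [a^c/(c!(1−ρ))]·P₀ = [7.71677/(6·0.3413)]·0.114982
= 3.76837·0.114982 = 0.433296

Final: 0.433296


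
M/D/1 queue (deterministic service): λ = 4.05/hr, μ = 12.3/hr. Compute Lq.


ρ = 4.05/12.3 = 0.3293
M/D/1: Lq = ρ²/(2(1−ρ)) = 0.1084/(2·0.6707) = 0.08082

Final: 0.08082


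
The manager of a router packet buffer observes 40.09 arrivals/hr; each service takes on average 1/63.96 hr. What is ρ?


ρ = λ/μ = 40.09/63.96 = 0.6268

Final: 0.6268


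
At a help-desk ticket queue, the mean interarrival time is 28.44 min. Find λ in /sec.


λ = 1/(interarrival time) in consistent units.
1 second = 0.0166667 min, so λ = 0.0166667/28.44 = 0.0005860 per second

Final: 0.0005860 /sec


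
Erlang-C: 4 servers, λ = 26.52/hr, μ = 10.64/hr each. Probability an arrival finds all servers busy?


a = λ/μ = 2.4925; ρ = a/4 = 0.6231
P₀ = 0.074370 (from M/M/c formula)
C(c,a) = [a^c/(c!(1−ρ))]·P₀ = [38.59469/(24·0.3769)]·0.074370
= 4.26691·0.074370 = 0.317328

Final: 0.317328


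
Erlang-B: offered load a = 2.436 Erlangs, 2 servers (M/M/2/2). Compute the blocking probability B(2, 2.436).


B(c,a) = (a^c/c!) / Σ_{k=0}^{c} a^k/k!
a^2/2! = 2.967048
Σ terms (k=0..2): 1.00000 + 2.43600 + 2.96705 = 6.403048
B = 2.967048/6.403048 = 0.463381

Final: 0.463381


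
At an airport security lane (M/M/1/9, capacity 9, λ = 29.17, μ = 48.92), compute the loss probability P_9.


ρ = λ/μ = 29.17/48.92 = 0.5963
P_K = (1−ρ)ρ^K/(1−ρ^(K+1)) = (0.4037·0.009529)/(1 − 0.005682)
= 0.003847/0.994318 = 0.003869

Final: 0.003869


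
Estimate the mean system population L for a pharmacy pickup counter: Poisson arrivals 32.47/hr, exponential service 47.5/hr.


ρ = λ/μ = 32.47/47.5 = 0.6836
L = ρ/(1−ρ) = 0.6836/(1 − 0.6836) = 0.6836/0.3164 = 2.1603

Final: 2.1603


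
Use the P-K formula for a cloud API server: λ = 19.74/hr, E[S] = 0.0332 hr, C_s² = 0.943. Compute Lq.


ρ = λ·E[S] = 19.74·0.0332 = 0.6554
Lq = ρ²(1+C_s²)/(2(1−ρ)) = 0.4295·(1+0.943)/(2·0.3446)
= 0.4295·1.9430/0.6893 = 1.21076

Final: 1.21076


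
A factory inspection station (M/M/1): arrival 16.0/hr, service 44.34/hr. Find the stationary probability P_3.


ρ = 16.0/44.34 = 0.3608
P_n = (1−ρ)·ρ^n = (1 − 0.3608)·0.3608^3 = 0.6392·0.046986 = 0.030032

Final: 0.030032


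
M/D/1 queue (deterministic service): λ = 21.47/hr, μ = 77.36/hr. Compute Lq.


ρ = 21.47/77.36 = 0.2775
M/D/1: Lq = ρ²/(2(1−ρ)) = 0.07702/(2·0.7225) = 0.05331

Final: 0.05331


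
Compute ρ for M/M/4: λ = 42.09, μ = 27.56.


ρ = λ/(cμ) = 42.09/(4·27.56) = 42.09/110.24 = 0.3818

Final: 0.3818


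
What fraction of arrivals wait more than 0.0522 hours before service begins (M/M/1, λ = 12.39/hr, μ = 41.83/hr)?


ρ = 12.39/41.83 = 0.2962
P(Wq > t) = ρ·e^{−(μ−λ)t} = 0.2962·e^{−1.5368}
= 0.2962·0.215075 = 0.063705

Final: 0.063705


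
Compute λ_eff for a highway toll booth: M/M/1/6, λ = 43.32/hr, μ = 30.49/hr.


ρ = 1.4208; P_K = (1−ρ)ρ^6/(1−ρ^7) = 0.323880
λ_eff = λ(1 − P_K) = 43.32·(1 − 0.323880) = 43.32·0.676120 = 29.2895 /hr

Final: 29.2895 /hr


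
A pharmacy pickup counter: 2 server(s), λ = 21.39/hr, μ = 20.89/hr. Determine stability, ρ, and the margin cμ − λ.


Total capacity cμ = 2·20.89 = 41.78/hr
ρ = λ/(cμ) = 21.39/41.78 = 0.5120
Stable ⇔ ρ < 1: YES
Spare capacity = cμ − λ = 41.78 − 21.39 = 20.39/hr

Final: ρ = 0.5120; stable; margin = 20.39/hr


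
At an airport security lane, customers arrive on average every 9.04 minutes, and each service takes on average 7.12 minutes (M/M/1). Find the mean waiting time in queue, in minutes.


λ = 60/9.04 = 6.6372 /hr
μ = 60/7.12 = 8.4270 /hr
ρ = λ/μ = 6.6372/8.4270 = 0.7876
Wq = ρ/(μ−λ) = 0.7876/(8.4270−6.6372) = 0.44006 hr
In minutes: 0.44006·60 = 26.403 min

Final: 26.403 min


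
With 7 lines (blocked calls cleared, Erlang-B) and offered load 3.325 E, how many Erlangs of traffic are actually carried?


B(7,3.325) = 0.032742 (Erlang-B)
Carried load = a(1 − B) = 3.325·(1 − 0.032742) = 3.325·0.967258 = 3.2161 E

Final: 3.2161 Erlangs


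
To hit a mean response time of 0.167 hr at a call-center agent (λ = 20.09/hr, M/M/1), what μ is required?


W = 1/(μ−λ) ⇒ μ − λ = 1/W = 1/0.167 = 5.9880
μ = λ + 1/W = 20.09 + 5.9880 = 26.0780 per hr

Final: 26.0780 /hr


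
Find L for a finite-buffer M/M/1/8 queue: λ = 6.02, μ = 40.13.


ρ = 6.02/40.13 = 0.1500
L = ρ[1 − (K+1)ρ^K + Kρ^(K+1)] / [(1−ρ)(1−ρ^(K+1))]
Numerator: 0.1500·(1 − 9·0.0000002565 + 8·0.00000003847) = 0.150012
Denominator: (0.8500)·(1.000000) = 0.849988
L = 0.150012/0.849988 = 0.1765

Final: 0.1765


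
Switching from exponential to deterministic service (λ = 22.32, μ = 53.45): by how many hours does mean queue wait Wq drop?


ρ = 22.32/53.45 = 0.4176
Wq(M/M/1) = ρ/(μ−λ) = 0.4176/31.13 = 0.01341 hr
Wq(M/D/1) = ρ/(2(μ−λ)) = 0.006707 hr
Savings = 0.01341 − 0.006707 = 0.006707 hr

Final: 0.006707 hr


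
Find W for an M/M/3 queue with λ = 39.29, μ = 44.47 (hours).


a = 0.8835; ρ = 0.2945; P₀ = 0.410383
Lq = P₀·a^c·ρ/(c!(1−ρ)²) = 0.02791
Wq = Lq/λ = 0.02791/39.29 = 0.0007104 hr
W = Wq + 1/μ = 0.0007104 + 0.02249 = 0.02320 hr

Final: 0.02320 hr


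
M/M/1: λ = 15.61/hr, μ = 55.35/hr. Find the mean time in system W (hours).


W = 1/(μ−λ) = 1/(55.35 − 15.61) = 1/39.74 = 0.02516 hr

Final: 0.02516 hr


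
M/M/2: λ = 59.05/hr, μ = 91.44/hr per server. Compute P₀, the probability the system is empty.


a = λ/μ = 59.05/91.44 = 0.6458; ρ = a/c = 0.3229
Σ_{k=0}^{1} a^k/k! (terms k=0..1) = 1.00000 + 0.64578 = 1.64578
Tail: a^2/(2!(1−ρ)) = 0.41703/(2·0.6771) = 0.30795
P₀ = 1/(1.64578 + 0.30795) = 1/1.95373 = 0.511842

Final: 0.511842


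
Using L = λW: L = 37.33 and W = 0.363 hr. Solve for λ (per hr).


λ = L/W = 37.33/0.363 = 102.8375 /hr

Final: 102.8375 /hr


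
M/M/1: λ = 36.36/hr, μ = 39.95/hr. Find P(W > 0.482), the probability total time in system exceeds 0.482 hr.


W ~ Exponential(μ−λ) for M/M/1.
μ − λ = 39.95 − 36.36 = 3.5900
P(W > t) = e^{−(μ−λ)t} = e^{−1.7304} = 0.177217

Final: 0.177217


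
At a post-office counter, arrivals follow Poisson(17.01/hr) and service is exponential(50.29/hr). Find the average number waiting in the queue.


ρ = 17.01/50.29 = 0.3382
Lq = ρ²/(1−ρ) = 0.1144/0.6618 = 0.1729

Final: 0.1729


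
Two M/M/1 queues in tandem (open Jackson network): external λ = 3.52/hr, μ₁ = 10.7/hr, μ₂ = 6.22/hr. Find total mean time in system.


Each node sees arrival rate λ = 3.52/hr (tandem ⇒ throughput preserved).
W₁ = 1/(μ₁−λ) = 1/(10.7−3.52) = 0.13928 hr
W₂ = 1/(μ₂−λ) = 1/(6.22−3.52) = 0.37037 hr
W_total = W₁ + W₂ = 0.13928 + 0.37037 = 0.50965 hr

Final: 0.50965 hr


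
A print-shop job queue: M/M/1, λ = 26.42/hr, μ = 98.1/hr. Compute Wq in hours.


ρ = 26.42/98.1 = 0.2693
Wq = ρ/(μ−λ) = 0.2693/(98.1 − 26.42) = 0.2693/71.68 = 0.003757 hr

Final: 0.003757 hr


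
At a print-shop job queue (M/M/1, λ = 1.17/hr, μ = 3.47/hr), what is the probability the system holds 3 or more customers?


ρ = 1.17/3.47 = 0.3372
P(N ≥ n) = ρ^n = 0.3372^3 = 0.038333

Final: 0.038333


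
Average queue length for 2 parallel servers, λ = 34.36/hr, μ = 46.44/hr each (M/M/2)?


a = λ/μ = 0.7399; ρ = a/2 = 0.3699
P₀ = 0.459918
Lq = P₀·a^c·ρ / (c!·(1−ρ)²) = 0.459918·0.54742·0.3699/(2·0.39698)
= 0.11731

Final: 0.11731


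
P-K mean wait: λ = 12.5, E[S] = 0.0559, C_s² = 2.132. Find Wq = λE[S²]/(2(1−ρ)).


ρ = λ·E[S] = 12.5·0.0559 = 0.6987
E[S²] = E[S]²(1+C_s²) = 0.0559²·(1+2.132) = 0.009787
Wq = λ·E[S²]/(2(1−ρ)) = 12.5·0.009787/(2·0.3013) = 0.20305 hr

Final: 0.20305 hr


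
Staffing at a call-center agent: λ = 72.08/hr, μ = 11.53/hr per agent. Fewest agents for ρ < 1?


Stability requires cμ > λ ⇔ c > λ/μ.
λ/μ = 72.08/11.53 = 6.2515
Minimum integer c = ⌊6.2515⌋ + 1 = 7
Check: 7·11.53 = 80.71 > 72.08, while 6·11.53 = 69.18 ≤ 72.08

Final: 7 servers


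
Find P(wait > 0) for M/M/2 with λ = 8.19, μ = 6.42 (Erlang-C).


a = λ/μ = 1.2757; ρ = a/2 = 0.6379
P₀ = 0.221113 (from M/M/c formula)
C(c,a) = [a^c/(c!(1−ρ))]·P₀ = [1.62741/(2·0.3621)]·0.221113
= 2.24688·0.221113 = 0.496814

Final: 0.496814


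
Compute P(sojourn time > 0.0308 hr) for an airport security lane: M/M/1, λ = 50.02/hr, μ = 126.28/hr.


W ~ Exponential(μ−λ) for M/M/1.
μ − λ = 126.28 − 50.02 = 76.2600
P(W > t) = e^{−(μ−λ)t} = e^{−2.3488} = 0.095483

Final: 0.095483


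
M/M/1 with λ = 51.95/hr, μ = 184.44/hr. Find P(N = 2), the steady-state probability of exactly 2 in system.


ρ = 51.95/184.44 = 0.2817
P_n = (1−ρ)·ρ^n = (1 − 0.2817)·0.2817^2 = 0.7183·0.079334 = 0.056989

Final: 0.056989


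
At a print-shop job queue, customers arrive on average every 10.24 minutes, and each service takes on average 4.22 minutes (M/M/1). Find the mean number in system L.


λ = 60/10.24 = 5.8594 /hr
μ = 60/4.22 = 14.2180 /hr
ρ = λ/μ = 5.8594/14.2180 = 0.4121
L = ρ/(1−ρ) = 0.4121/0.5879 = 0.7010

Final: 0.7010


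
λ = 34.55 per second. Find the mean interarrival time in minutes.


Mean interarrival time = 1/λ = 1/34.55 second = 0.02894 second
In minutes: 0.02894 × 0.0166667 = 0.0004824 min

Final: 0.0004824 min


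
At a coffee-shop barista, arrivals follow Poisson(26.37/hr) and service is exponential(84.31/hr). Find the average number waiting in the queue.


ρ = 26.37/84.31 = 0.3128
Lq = ρ²/(1−ρ) = 0.09783/0.6872 = 0.1424

Final: 0.1424


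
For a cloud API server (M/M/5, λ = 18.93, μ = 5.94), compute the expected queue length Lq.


a = λ/μ = 3.1869; ρ = a/5 = 0.6374
P₀ = 0.037720
Lq = P₀·a^c·ρ / (c!·(1−ρ)²) = 0.037720·328.71600·0.6374/(120·0.13150)
= 0.50083

Final: 0.50083


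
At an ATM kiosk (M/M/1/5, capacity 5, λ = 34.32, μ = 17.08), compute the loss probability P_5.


ρ = λ/μ = 34.32/17.08 = 2.0094
P_K = (1−ρ)ρ^K/(1−ρ^(K+1)) = (-1.0094·32.756468)/(1 − 65.819788)
= -33.063320/-64.819788 = 0.510081

Final: 0.510081


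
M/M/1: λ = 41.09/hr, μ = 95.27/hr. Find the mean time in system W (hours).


W = 1/(μ−λ) = 1/(95.27 − 41.09) = 1/54.18 = 0.01846 hr

Final: 0.01846 hr


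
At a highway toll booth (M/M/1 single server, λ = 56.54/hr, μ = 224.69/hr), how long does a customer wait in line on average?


ρ = 56.54/224.69 = 0.2516
Wq = ρ/(μ−λ) = 0.2516/(224.69 − 56.54) = 0.2516/168.15 = 0.001496 hr

Final: 0.001496 hr


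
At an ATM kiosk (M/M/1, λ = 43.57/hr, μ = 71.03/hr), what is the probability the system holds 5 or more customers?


ρ = 43.57/71.03 = 0.6134
P(N ≥ n) = ρ^n = 0.6134^5 = 0.086842

Final: 0.086842


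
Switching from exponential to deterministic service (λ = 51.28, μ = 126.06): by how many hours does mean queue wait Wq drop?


ρ = 51.28/126.06 = 0.4068
Wq(M/M/1) = ρ/(μ−λ) = 0.4068/74.78 = 0.005440 hr
Wq(M/D/1) = ρ/(2(μ−λ)) = 0.002720 hr
Savings = 0.005440 − 0.002720 = 0.002720 hr

Final: 0.002720 hr


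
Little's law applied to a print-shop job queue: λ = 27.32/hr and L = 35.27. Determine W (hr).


W = L/λ = 35.27/27.32 = 1.2910 hr

Final: 1.2910 hr


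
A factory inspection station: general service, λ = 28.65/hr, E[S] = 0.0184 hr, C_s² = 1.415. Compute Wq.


ρ = λ·E[S] = 28.65·0.0184 = 0.5272
E[S²] = E[S]²(1+C_s²) = 0.0184²·(1+1.415) = 0.0008176
Wq = λ·E[S²]/(2(1−ρ)) = 28.65·0.0008176/(2·0.4728) = 0.02477 hr

Final: 0.02477 hr


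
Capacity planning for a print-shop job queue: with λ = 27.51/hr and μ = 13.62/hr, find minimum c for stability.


Stability requires cμ > λ ⇔ c > λ/μ.
λ/μ = 27.51/13.62 = 2.0198
Minimum integer c = ⌊2.0198⌋ + 1 = 3
Check: 3·13.62 = 40.86 > 27.51, while 2·13.62 = 27.24 ≤ 27.51

Final: 3 servers


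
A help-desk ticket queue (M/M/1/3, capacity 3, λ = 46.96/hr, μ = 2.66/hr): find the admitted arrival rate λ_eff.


ρ = 17.6541; P_K = (1−ρ)ρ^3/(1−ρ^4) = 0.943366
λ_eff = λ(1 − P_K) = 46.96·(1 − 0.943366) = 46.96·0.056634 = 2.6595 /hr

Final: 2.6595 /hr


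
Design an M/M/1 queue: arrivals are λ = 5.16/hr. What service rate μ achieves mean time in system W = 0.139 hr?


W = 1/(μ−λ) ⇒ μ − λ = 1/W = 1/0.139 = 7.1942
μ = λ + 1/W = 5.16 + 7.1942 = 12.3542 per hr

Final: 12.3542 /hr


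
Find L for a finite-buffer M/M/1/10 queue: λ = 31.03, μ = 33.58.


ρ = 31.03/33.58 = 0.9241
L = ρ[1 − (K+1)ρ^K + Kρ^(K+1)] / [(1−ρ)(1−ρ^(K+1))]
Numerator: 0.9241·(1 − 11·0.453953 + 10·0.419481) = 0.186036
Denominator: (0.07594)·(0.580519) = 0.044084
L = 0.186036/0.044084 = 4.2201

Final: 4.2201


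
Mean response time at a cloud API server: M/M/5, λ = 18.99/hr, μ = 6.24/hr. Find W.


a = 3.0433; ρ = 0.6087; P₀ = 0.044436
Lq = P₀·a^c·ρ/(c!(1−ρ)²) = 0.38416
Wq = Lq/λ = 0.38416/18.99 = 0.02023 hr
W = Wq + 1/μ = 0.02023 + 0.16026 = 0.18049 hr

Final: 0.18049 hr


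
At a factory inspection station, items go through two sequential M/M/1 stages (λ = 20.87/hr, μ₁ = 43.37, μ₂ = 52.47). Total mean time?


Each node sees arrival rate λ = 20.87/hr (tandem ⇒ throughput preserved).
W₁ = 1/(μ₁−λ) = 1/(43.37−20.87) = 0.04444 hr
W₂ = 1/(μ₂−λ) = 1/(52.47−20.87) = 0.03165 hr
W_total = W₁ + W₂ = 0.04444 + 0.03165 = 0.07609 hr

Final: 0.07609 hr


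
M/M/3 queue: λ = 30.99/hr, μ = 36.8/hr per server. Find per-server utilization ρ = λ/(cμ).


ρ = λ/(cμ) = 30.99/(3·36.8) = 30.99/110.40 = 0.2807

Final: 0.2807


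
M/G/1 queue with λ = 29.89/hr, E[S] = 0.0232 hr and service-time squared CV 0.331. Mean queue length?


ρ = λ·E[S] = 29.89·0.0232 = 0.6934
Lq = ρ²(1+C_s²)/(2(1−ρ)) = 0.4809·(1+0.331)/(2·0.3066)
= 0.4809·1.3310/0.6131 = 1.04393

Final: 1.04393


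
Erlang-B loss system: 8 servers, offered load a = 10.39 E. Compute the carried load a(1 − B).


B(8,10.39) = 0.356207 (Erlang-B)
Carried load = a(1 − B) = 10.39·(1 − 0.356207) = 10.39·0.643793 = 6.6890 E

Final: 6.6890 Erlangs


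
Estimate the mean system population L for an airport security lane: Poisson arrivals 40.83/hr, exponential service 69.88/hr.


ρ = λ/μ = 40.83/69.88 = 0.5843
L = ρ/(1−ρ) = 0.5843/(1 − 0.5843) = 0.5843/0.4157 = 1.4055

Final: 1.4055


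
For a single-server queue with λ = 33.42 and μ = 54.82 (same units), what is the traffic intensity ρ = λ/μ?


ρ = λ/μ = 33.42/54.82 = 0.6096

Final: 0.6096


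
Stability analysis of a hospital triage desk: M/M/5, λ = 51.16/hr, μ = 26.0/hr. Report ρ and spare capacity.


Total capacity cμ = 5·26.0 = 130.00/hr
ρ = λ/(cμ) = 51.16/130.00 = 0.3935
Stable ⇔ ρ < 1: YES
Spare capacity = cμ − λ = 130.00 − 51.16 = 78.84/hr

Final: ρ = 0.3935; stable; margin = 78.84/hr


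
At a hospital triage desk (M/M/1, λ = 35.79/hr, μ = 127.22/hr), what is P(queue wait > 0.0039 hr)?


ρ = 35.79/127.22 = 0.2813
P(Wq > t) = ρ·e^{−(μ−λ)t} = 0.2813·e^{−0.3566}
= 0.2813·0.700069 = 0.196946

Final: 0.196946


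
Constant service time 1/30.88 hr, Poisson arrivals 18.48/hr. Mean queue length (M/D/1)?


ρ = 18.48/30.88 = 0.5984
M/D/1: Lq = ρ²/(2(1−ρ)) = 0.3581/(2·0.4016) = 0.44594

Final: 0.44594


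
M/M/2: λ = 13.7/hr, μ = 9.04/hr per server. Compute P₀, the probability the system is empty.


a = λ/μ = 13.7/9.04 = 1.5155; ρ = a/c = 0.7577
Σ_{k=0}^{1} a^k/k! (terms k=0..1) = 1.00000 + 1.51549 = 2.51549
Tail: a^2/(2!(1−ρ)) = 2.29670/(2·0.2423) = 4.74022
P₀ = 1/(2.51549 + 4.74022) = 1/7.25571 = 0.137823

Final: 0.137823


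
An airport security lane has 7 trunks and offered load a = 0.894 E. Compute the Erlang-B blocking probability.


B(c,a) = (a^c/c!) / Σ_{k=0}^{c} a^k/k!
a^7/7! = 0.00009056
Σ terms (k=0..7): 1.00000 + 0.89400 + 0.39962 + 0.11909 + 0.02662 + 0.004759 + 0.0007091 + 0.00009056 = 2.444878
B = 0.00009056/2.444878 = 0.00003704

Final: 0.00003704


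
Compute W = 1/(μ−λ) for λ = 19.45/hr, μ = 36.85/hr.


W = 1/(μ−λ) = 1/(36.85 − 19.45) = 1/17.40 = 0.05747 hr

Final: 0.05747 hr


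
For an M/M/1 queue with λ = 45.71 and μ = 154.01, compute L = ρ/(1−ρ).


ρ = λ/μ = 45.71/154.01 = 0.2968
L = ρ/(1−ρ) = 0.2968/(1 − 0.2968) = 0.2968/0.7032 = 0.4221

Final: 0.4221


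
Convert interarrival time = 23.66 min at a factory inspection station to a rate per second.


λ = 1/(interarrival time) in consistent units.
1 second = 0.0166667 min, so λ = 0.0166667/23.66 = 0.0007044 per second

Final: 0.0007044 /sec


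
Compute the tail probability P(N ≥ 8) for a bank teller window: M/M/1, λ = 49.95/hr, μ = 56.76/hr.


ρ = 49.95/56.76 = 0.8800
P(N ≥ n) = ρ^n = 0.8800^8 = 0.359704

Final: 0.359704


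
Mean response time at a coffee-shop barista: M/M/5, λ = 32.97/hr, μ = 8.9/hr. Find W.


a = 3.7045; ρ = 0.7409; P₀ = 0.019871
Lq = P₀·a^c·ρ/(c!(1−ρ)²) = 1.27498
Wq = Lq/λ = 1.27498/32.97 = 0.03867 hr
W = Wq + 1/μ = 0.03867 + 0.11236 = 0.15103 hr

Final: 0.15103 hr


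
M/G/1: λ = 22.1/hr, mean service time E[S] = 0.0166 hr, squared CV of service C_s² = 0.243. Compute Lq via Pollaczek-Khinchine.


ρ = λ·E[S] = 22.1·0.0166 = 0.3669
Lq = ρ²(1+C_s²)/(2(1−ρ)) = 0.1346·(1+0.243)/(2·0.6331)
= 0.1346·1.2430/1.2663 = 0.13211

Final: 0.13211


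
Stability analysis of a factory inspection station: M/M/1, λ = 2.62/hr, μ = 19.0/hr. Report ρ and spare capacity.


Total capacity cμ = 1·19.0 = 19.00/hr
ρ = λ/(cμ) = 2.62/19.00 = 0.1379
Stable ⇔ ρ < 1: YES
Spare capacity = cμ − λ = 19.00 − 2.62 = 16.38/hr

Final: ρ = 0.1379; stable; margin = 16.38/hr


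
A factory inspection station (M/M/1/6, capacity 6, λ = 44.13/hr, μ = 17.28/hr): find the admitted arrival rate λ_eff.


ρ = 2.5538; P_K = (1−ρ)ρ^6/(1−ρ^7) = 0.609290
λ_eff = λ(1 − P_K) = 44.13·(1 − 0.609290) = 44.13·0.390710 = 17.2420 /hr

Final: 17.2420 /hr


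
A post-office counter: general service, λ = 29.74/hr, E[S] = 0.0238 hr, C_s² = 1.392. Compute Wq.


ρ = λ·E[S] = 29.74·0.0238 = 0.7078
E[S²] = E[S]²(1+C_s²) = 0.0238²·(1+1.392) = 0.001355
Wq = λ·E[S²]/(2(1−ρ)) = 29.74·0.001355/(2·0.2922) = 0.06895 hr

Final: 0.06895 hr


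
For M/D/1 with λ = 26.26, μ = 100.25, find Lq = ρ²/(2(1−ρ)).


ρ = 26.26/100.25 = 0.2619
M/D/1: Lq = ρ²/(2(1−ρ)) = 0.06862/(2·0.7381) = 0.04648

Final: 0.04648


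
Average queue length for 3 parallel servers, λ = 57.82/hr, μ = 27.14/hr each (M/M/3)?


a = λ/μ = 2.1304; ρ = a/3 = 0.7101
P₀ = 0.091243
Lq = P₀·a^c·ρ / (c!·(1−ρ)²) = 0.091243·9.66952·0.7101/(6·0.08402)
= 1.24290

Final: 1.24290


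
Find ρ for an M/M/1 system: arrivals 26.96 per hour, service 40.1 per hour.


ρ = λ/μ = 26.96/40.1 = 0.6723

Final: 0.6723


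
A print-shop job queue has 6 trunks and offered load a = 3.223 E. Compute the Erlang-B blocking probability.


B(c,a) = (a^c/c!) / Σ_{k=0}^{c} a^k/k!
a^6/6! = 1.556788
Σ terms (k=0..6): 1.00000 + 3.22300 + 5.19386 + 5.57994 + 4.49604 + 2.89815 + 1.55679 = 23.947778
B = 1.556788/23.947778 = 0.065008

Final: 0.065008


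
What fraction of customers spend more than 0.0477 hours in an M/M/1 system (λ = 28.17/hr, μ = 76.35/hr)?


W ~ Exponential(μ−λ) for M/M/1.
μ − λ = 76.35 − 28.17 = 48.1800
P(W > t) = e^{−(μ−λ)t} = e^{−2.2982} = 0.100441

Final: 0.100441


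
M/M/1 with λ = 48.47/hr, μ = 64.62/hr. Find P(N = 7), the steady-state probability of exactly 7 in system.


ρ = 48.47/64.62 = 0.7501
P_n = (1−ρ)·ρ^n = (1 − 0.7501)·0.7501^7 = 0.2499·0.133580 = 0.033385

Final: 0.033385


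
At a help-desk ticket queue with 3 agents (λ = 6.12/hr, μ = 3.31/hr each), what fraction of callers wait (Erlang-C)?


a = λ/μ = 1.8489; ρ = a/3 = 0.6163
P₀ = 0.136914 (from M/M/c formula)
C(c,a) = [a^c/(c!(1−ρ))]·P₀ = [6.32077/(6·0.3837)]·0.136914
= 2.74564·0.136914 = 0.375915

Final: 0.375915


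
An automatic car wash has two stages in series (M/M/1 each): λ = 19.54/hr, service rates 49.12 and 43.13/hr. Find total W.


Each node sees arrival rate λ = 19.54/hr (tandem ⇒ throughput preserved).
W₁ = 1/(μ₁−λ) = 1/(49.12−19.54) = 0.03381 hr
W₂ = 1/(μ₂−λ) = 1/(43.13−19.54) = 0.04239 hr
W_total = W₁ + W₂ = 0.03381 + 0.04239 = 0.07620 hr

Final: 0.07620 hr


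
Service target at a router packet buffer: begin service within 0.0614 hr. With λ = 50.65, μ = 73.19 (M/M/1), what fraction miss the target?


ρ = 50.65/73.19 = 0.6920
P(Wq > t) = ρ·e^{−(μ−λ)t} = 0.6920·e^{−1.3840}
= 0.6920·0.250585 = 0.173414

Final: 0.173414


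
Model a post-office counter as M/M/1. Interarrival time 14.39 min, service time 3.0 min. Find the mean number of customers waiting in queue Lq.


λ = 60/14.39 = 4.1696 /hr
μ = 60/3.0 = 20.0000 /hr
ρ = λ/μ = 4.1696/20.0000 = 0.2085
Lq = ρ²/(1−ρ) = 0.04346/0.7915 = 0.05491

Final: 0.05491


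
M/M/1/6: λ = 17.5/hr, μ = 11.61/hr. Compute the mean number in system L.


ρ = 17.5/11.61 = 1.5073
L = ρ[1 − (K+1)ρ^K + Kρ^(K+1)] / [(1−ρ)(1−ρ^(K+1))]
Numerator: 1.5073·(1 − 7·11.728297 + 6·17.678312) = 37.640513
Denominator: (-0.5073)·(-16.678312) = 8.461263
L = 37.640513/8.461263 = 4.4486

Final: 4.4486


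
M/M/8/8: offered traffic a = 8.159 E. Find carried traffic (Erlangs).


B(8,8.159) = 0.244351 (Erlang-B)
Carried load = a(1 − B) = 8.159·(1 − 0.244351) = 8.159·0.755649 = 6.1653 E

Final: 6.1653 Erlangs


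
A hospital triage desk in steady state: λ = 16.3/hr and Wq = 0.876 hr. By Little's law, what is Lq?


Lq = λWq = 16.3·0.876 = 14.2788

Final: 14.2788
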